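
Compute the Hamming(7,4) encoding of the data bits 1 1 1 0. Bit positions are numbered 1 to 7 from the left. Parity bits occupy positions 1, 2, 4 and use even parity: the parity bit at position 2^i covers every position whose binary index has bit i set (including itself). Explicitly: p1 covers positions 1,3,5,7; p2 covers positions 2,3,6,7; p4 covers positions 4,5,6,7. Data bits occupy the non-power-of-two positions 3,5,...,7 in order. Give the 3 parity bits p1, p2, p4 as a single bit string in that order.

Place data bits at non-power-of-two positions: b3=1, b5=1, b6=1, b7=0.
p1 = XOR of data positions {3,5,7} = 1⊕1⊕0 = 0
p2 = XOR of data positions {3,6,7} = 1⊕1⊕0 = 0
p4 = XOR of data positions {5,6,7} = 1⊕1⊕0 = 0
Parity bits p1,p2,p4 = 000

000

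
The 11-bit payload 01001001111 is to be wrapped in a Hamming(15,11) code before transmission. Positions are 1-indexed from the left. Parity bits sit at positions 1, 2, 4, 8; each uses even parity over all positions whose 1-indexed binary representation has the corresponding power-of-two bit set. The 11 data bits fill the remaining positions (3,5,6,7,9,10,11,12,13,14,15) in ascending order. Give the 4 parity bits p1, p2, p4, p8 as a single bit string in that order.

0011

Place data bits at non-power-of-two positions: b3=0, b5=1, b6=0, b7=0, b9=1, b10=0, b11=0, b12=1, b13=1, b14=1, b15=1.
p1 = XOR of data positions {3,5,7,9,11,13,15} = 0⊕1⊕0⊕1⊕0⊕1⊕1 = 0
p2 = XOR of data positions {3,6,7,10,11,14,15} = 0⊕0⊕0⊕0⊕0⊕1⊕1 = 0
p4 = XOR of data positions {5,6,7,12,13,14,15} = 1⊕0⊕0⊕1⊕1⊕1⊕1 = 1
p8 = XOR of data positions {9,10,11,12,13,14,15} = 1⊕0⊕0⊕1⊕1⊕1⊕1 = 1
Parity bits p1,p2,p4,p8 = 0011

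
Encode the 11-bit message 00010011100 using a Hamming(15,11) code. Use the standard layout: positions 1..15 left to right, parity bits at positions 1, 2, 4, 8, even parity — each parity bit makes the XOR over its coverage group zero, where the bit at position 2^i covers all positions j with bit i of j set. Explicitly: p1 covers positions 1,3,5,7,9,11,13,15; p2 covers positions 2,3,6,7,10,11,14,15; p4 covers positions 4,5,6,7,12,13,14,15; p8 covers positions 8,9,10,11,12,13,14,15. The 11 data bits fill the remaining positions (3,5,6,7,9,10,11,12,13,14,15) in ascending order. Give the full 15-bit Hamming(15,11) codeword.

100100110011100

Place data bits at non-power-of-two positions: b3=0, b5=0, b6=0, b7=1, b9=0, b10=0, b11=1, b12=1, b13=1, b14=0, b15=0.
p1 = XOR of data positions {3,5,7,9,11,13,15} = 0⊕0⊕1⊕0⊕1⊕1⊕0 = 1
p2 = XOR of data positions {3,6,7,10,11,14,15} = 0⊕0⊕1⊕0⊕1⊕0⊕0 = 0
p4 = XOR of data positions {5,6,7,12,13,14,15} = 0⊕0⊕1⊕1⊕1⊕0⊕0 = 1
p8 = XOR of data positions {9,10,11,12,13,14,15} = 0⊕0⊕1⊕1⊕1⊕0⊕0 = 1
Codeword b1..b15 = 100100110011100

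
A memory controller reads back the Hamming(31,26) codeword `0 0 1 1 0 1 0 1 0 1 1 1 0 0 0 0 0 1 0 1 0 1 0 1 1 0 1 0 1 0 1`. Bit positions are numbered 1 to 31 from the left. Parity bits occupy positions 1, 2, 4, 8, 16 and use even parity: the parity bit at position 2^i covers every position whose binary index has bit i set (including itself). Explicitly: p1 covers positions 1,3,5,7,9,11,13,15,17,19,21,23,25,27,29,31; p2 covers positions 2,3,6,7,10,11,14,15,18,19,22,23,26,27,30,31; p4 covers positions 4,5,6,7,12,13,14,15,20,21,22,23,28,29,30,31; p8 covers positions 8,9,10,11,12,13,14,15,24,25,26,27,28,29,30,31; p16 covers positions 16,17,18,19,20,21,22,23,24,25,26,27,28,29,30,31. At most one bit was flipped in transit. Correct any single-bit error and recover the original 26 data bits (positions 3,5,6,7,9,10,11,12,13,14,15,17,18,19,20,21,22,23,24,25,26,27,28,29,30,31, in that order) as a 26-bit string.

s1: b1⊕b3⊕b5⊕b7⊕b9⊕b11⊕b13⊕b15⊕b17⊕b19⊕b21⊕b23⊕b25⊕b27⊕b29⊕b31 = 0⊕1⊕0⊕0⊕0⊕1⊕0⊕0⊕0⊕0⊕0⊕0⊕1⊕1⊕1⊕1 = 0
s2: b2⊕b3⊕b6⊕b7⊕b10⊕b11⊕b14⊕b15⊕b18⊕b19⊕b22⊕b23⊕b26⊕b27⊕b30⊕b31 = 0⊕1⊕1⊕0⊕1⊕1⊕0⊕0⊕1⊕0⊕1⊕0⊕0⊕1⊕0⊕1 = 0
s4: b4⊕b5⊕b6⊕b7⊕b12⊕b13⊕b14⊕b15⊕b20⊕b21⊕b22⊕b23⊕b28⊕b29⊕b30⊕b31 = 1⊕0⊕1⊕0⊕1⊕0⊕0⊕0⊕1⊕0⊕1⊕0⊕0⊕1⊕0⊕1 = 1
s8: b8⊕b9⊕b10⊕b11⊕b12⊕b13⊕b14⊕b15⊕b24⊕b25⊕b26⊕b27⊕b28⊕b29⊕b30⊕b31 = 1⊕0⊕1⊕1⊕1⊕0⊕0⊕0⊕1⊕1⊕0⊕1⊕0⊕1⊕0⊕1 = 1
s16: b16⊕b17⊕b18⊕b19⊕b20⊕b21⊕b22⊕b23⊕b24⊕b25⊕b26⊕b27⊕b28⊕b29⊕b30⊕b31 = 0⊕0⊕1⊕0⊕1⊕0⊕1⊕0⊕1⊕1⊕0⊕1⊕0⊕1⊕0⊕1 = 0
Syndrome (s16...s1) = 01100 → position 12.
Flip bit 12: corrected codeword = 0011010101100000010101011010101
Data bits at positions 3,5,6,7,9,10,11,12,13,14,15,17,18,19,20,21,22,23,24,25,26,27,28,29,30,31: 10100110000010101011010101

10100110000010101011010101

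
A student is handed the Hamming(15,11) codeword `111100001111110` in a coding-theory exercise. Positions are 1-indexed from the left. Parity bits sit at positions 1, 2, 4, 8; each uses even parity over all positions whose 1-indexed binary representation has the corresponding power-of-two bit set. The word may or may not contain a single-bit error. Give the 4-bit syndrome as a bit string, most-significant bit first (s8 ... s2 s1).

s1: b1⊕b3⊕b5⊕b7⊕b9⊕b11⊕b13⊕b15 = 1⊕1⊕0⊕0⊕1⊕1⊕1⊕0 = 1
s2: b2⊕b3⊕b6⊕b7⊕b10⊕b11⊕b14⊕b15 = 1⊕1⊕0⊕0⊕1⊕1⊕1⊕0 = 1
s4: b4⊕b5⊕b6⊕b7⊕b12⊕b13⊕b14⊕b15 = 1⊕0⊕0⊕0⊕1⊕1⊕1⊕0 = 0
s8: b8⊕b9⊕b10⊕b11⊕b12⊕b13⊕b14⊕b15 = 0⊕1⊕1⊕1⊕1⊕1⊕1⊕0 = 0
Syndrome (s8...s1) = 0011 → position 3.

0011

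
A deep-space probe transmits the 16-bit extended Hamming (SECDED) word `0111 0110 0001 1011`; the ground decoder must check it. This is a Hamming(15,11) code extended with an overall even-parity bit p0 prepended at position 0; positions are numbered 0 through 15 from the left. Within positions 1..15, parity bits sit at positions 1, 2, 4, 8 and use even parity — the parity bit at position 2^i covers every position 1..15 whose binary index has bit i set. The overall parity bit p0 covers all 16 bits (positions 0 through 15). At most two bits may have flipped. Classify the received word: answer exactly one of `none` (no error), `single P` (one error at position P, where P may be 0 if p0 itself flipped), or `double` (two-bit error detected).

single 5

s1: b1⊕b3⊕b5⊕b7⊕b9⊕b11⊕b13⊕b15 = 1⊕1⊕1⊕0⊕0⊕1⊕0⊕1 = 1
s2: b2⊕b3⊕b6⊕b7⊕b10⊕b11⊕b14⊕b15 = 1⊕1⊕1⊕0⊕0⊕1⊕1⊕1 = 0
s4: b4⊕b5⊕b6⊕b7⊕b12⊕b13⊕b14⊕b15 = 0⊕1⊕1⊕0⊕1⊕0⊕1⊕1 = 1
s8: b8⊕b9⊕b10⊕b11⊕b12⊕b13⊕b14⊕b15 = 0⊕0⊕0⊕1⊕1⊕0⊕1⊕1 = 0
Syndrome (s8...s1) = 0101 → position 5.
Overall parity (XOR of all 16 bits, including p0): 0⊕1⊕1⊕1⊕0⊕1⊕1⊕0⊕0⊕0⊕0⊕1⊕1⊕0⊕1⊕1 = 1
Overall=1, syndrome position=5 → single-bit error at position 5.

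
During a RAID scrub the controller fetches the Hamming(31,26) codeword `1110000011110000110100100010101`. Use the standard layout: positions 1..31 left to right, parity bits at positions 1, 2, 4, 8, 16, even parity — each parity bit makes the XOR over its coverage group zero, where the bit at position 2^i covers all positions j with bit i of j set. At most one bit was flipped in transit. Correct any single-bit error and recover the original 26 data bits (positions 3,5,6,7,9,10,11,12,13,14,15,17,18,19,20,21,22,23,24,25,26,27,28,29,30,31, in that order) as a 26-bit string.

10001111000110100100010001

s1: b1⊕b3⊕b5⊕b7⊕b9⊕b11⊕b13⊕b15⊕b17⊕b19⊕b21⊕b23⊕b25⊕b27⊕b29⊕b31 = 1⊕1⊕0⊕0⊕1⊕1⊕0⊕0⊕1⊕0⊕0⊕1⊕0⊕1⊕1⊕1 = 1
s2: b2⊕b3⊕b6⊕b7⊕b10⊕b11⊕b14⊕b15⊕b18⊕b19⊕b22⊕b23⊕b26⊕b27⊕b30⊕b31 = 1⊕1⊕0⊕0⊕1⊕1⊕0⊕0⊕1⊕0⊕0⊕1⊕0⊕1⊕0⊕1 = 0
s4: b4⊕b5⊕b6⊕b7⊕b12⊕b13⊕b14⊕b15⊕b20⊕b21⊕b22⊕b23⊕b28⊕b29⊕b30⊕b31 = 0⊕0⊕0⊕0⊕1⊕0⊕0⊕0⊕1⊕0⊕0⊕1⊕0⊕1⊕0⊕1 = 1
s8: b8⊕b9⊕b10⊕b11⊕b12⊕b13⊕b14⊕b15⊕b24⊕b25⊕b26⊕b27⊕b28⊕b29⊕b30⊕b31 = 0⊕1⊕1⊕1⊕1⊕0⊕0⊕0⊕0⊕0⊕0⊕1⊕0⊕1⊕0⊕1 = 1
s16: b16⊕b17⊕b18⊕b19⊕b20⊕b21⊕b22⊕b23⊕b24⊕b25⊕b26⊕b27⊕b28⊕b29⊕b30⊕b31 = 0⊕1⊕1⊕0⊕1⊕0⊕0⊕1⊕0⊕0⊕0⊕1⊕0⊕1⊕0⊕1 = 1
Syndrome (s16...s1) = 11101 → position 29.
Flip bit 29: corrected codeword = 1110000011110000110100100010001
Data bits at positions 3,5,6,7,9,10,11,12,13,14,15,17,18,19,20,21,22,23,24,25,26,27,28,29,30,31: 10001111000110100100010001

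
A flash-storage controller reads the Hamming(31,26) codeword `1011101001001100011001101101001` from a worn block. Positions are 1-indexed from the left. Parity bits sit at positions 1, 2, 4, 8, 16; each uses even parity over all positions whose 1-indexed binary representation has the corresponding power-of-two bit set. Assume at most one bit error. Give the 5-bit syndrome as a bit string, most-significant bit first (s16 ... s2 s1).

01101

s1: b1⊕b3⊕b5⊕b7⊕b9⊕b11⊕b13⊕b15⊕b17⊕b19⊕b21⊕b23⊕b25⊕b27⊕b29⊕b31 = 1⊕1⊕1⊕1⊕0⊕0⊕1⊕0⊕0⊕1⊕0⊕1⊕1⊕0⊕0⊕1 = 1
s2: b2⊕b3⊕b6⊕b7⊕b10⊕b11⊕b14⊕b15⊕b18⊕b19⊕b22⊕b23⊕b26⊕b27⊕b30⊕b31 = 0⊕1⊕0⊕1⊕1⊕0⊕1⊕0⊕1⊕1⊕1⊕1⊕1⊕0⊕0⊕1 = 0
s4: b4⊕b5⊕b6⊕b7⊕b12⊕b13⊕b14⊕b15⊕b20⊕b21⊕b22⊕b23⊕b28⊕b29⊕b30⊕b31 = 1⊕1⊕0⊕1⊕0⊕1⊕1⊕0⊕0⊕0⊕1⊕1⊕1⊕0⊕0⊕1 = 1
s8: b8⊕b9⊕b10⊕b11⊕b12⊕b13⊕b14⊕b15⊕b24⊕b25⊕b26⊕b27⊕b28⊕b29⊕b30⊕b31 = 0⊕0⊕1⊕0⊕0⊕1⊕1⊕0⊕0⊕1⊕1⊕0⊕1⊕0⊕0⊕1 = 1
s16: b16⊕b17⊕b18⊕b19⊕b20⊕b21⊕b22⊕b23⊕b24⊕b25⊕b26⊕b27⊕b28⊕b29⊕b30⊕b31 = 0⊕0⊕1⊕1⊕0⊕0⊕1⊕1⊕0⊕1⊕1⊕0⊕1⊕0⊕0⊕1 = 0
Syndrome (s16...s1) = 01101 → position 13.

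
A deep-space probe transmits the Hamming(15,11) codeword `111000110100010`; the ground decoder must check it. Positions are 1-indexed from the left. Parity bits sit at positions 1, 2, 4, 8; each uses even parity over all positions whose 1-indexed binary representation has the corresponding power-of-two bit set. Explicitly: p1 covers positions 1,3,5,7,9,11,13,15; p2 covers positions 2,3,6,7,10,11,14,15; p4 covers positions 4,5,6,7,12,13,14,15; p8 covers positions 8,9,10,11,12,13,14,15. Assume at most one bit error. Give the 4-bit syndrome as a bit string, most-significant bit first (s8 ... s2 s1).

s1: b1⊕b3⊕b5⊕b7⊕b9⊕b11⊕b13⊕b15 = 1⊕1⊕0⊕1⊕0⊕0⊕0⊕0 = 1
s2: b2⊕b3⊕b6⊕b7⊕b10⊕b11⊕b14⊕b15 = 1⊕1⊕0⊕1⊕1⊕0⊕1⊕0 = 1
s4: b4⊕b5⊕b6⊕b7⊕b12⊕b13⊕b14⊕b15 = 0⊕0⊕0⊕1⊕0⊕0⊕1⊕0 = 0
s8: b8⊕b9⊕b10⊕b11⊕b12⊕b13⊕b14⊕b15 = 1⊕0⊕1⊕0⊕0⊕0⊕1⊕0 = 1
Syndrome (s8...s1) = 1011 → position 11.

1011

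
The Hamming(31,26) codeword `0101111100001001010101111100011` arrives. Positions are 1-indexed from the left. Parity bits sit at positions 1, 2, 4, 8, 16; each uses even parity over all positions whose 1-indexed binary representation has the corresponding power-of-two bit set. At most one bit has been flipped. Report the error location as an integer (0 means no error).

10

s1: b1⊕b3⊕b5⊕b7⊕b9⊕b11⊕b13⊕b15⊕b17⊕b19⊕b21⊕b23⊕b25⊕b27⊕b29⊕b31 = 0⊕0⊕1⊕1⊕0⊕0⊕1⊕0⊕0⊕0⊕0⊕1⊕1⊕0⊕0⊕1 = 0
s2: b2⊕b3⊕b6⊕b7⊕b10⊕b11⊕b14⊕b15⊕b18⊕b19⊕b22⊕b23⊕b26⊕b27⊕b30⊕b31 = 1⊕0⊕1⊕1⊕0⊕0⊕0⊕0⊕1⊕0⊕1⊕1⊕1⊕0⊕1⊕1 = 1
s4: b4⊕b5⊕b6⊕b7⊕b12⊕b13⊕b14⊕b15⊕b20⊕b21⊕b22⊕b23⊕b28⊕b29⊕b30⊕b31 = 1⊕1⊕1⊕1⊕0⊕1⊕0⊕0⊕1⊕0⊕1⊕1⊕0⊕0⊕1⊕1 = 0
s8: b8⊕b9⊕b10⊕b11⊕b12⊕b13⊕b14⊕b15⊕b24⊕b25⊕b26⊕b27⊕b28⊕b29⊕b30⊕b31 = 1⊕0⊕0⊕0⊕0⊕1⊕0⊕0⊕1⊕1⊕1⊕0⊕0⊕0⊕1⊕1 = 1
s16: b16⊕b17⊕b18⊕b19⊕b20⊕b21⊕b22⊕b23⊕b24⊕b25⊕b26⊕b27⊕b28⊕b29⊕b30⊕b31 = 1⊕0⊕1⊕0⊕1⊕0⊕1⊕1⊕1⊕1⊕1⊕0⊕0⊕0⊕1⊕1 = 0
Syndrome (s16...s1) = 01010 → position 10.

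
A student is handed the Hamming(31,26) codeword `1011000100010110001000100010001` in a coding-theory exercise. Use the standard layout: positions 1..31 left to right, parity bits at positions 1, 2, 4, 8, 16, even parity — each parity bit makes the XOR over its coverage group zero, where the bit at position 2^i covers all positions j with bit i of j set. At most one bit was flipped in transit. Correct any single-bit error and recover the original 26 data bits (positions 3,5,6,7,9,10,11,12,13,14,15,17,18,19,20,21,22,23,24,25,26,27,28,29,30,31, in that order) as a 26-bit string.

s1: b1⊕b3⊕b5⊕b7⊕b9⊕b11⊕b13⊕b15⊕b17⊕b19⊕b21⊕b23⊕b25⊕b27⊕b29⊕b31 = 1⊕1⊕0⊕0⊕0⊕0⊕0⊕1⊕0⊕1⊕0⊕1⊕0⊕1⊕0⊕1 = 1
s2: b2⊕b3⊕b6⊕b7⊕b10⊕b11⊕b14⊕b15⊕b18⊕b19⊕b22⊕b23⊕b26⊕b27⊕b30⊕b31 = 0⊕1⊕0⊕0⊕0⊕0⊕1⊕1⊕0⊕1⊕0⊕1⊕0⊕1⊕0⊕1 = 1
s4: b4⊕b5⊕b6⊕b7⊕b12⊕b13⊕b14⊕b15⊕b20⊕b21⊕b22⊕b23⊕b28⊕b29⊕b30⊕b31 = 1⊕0⊕0⊕0⊕1⊕0⊕1⊕1⊕0⊕0⊕0⊕1⊕0⊕0⊕0⊕1 = 0
s8: b8⊕b9⊕b10⊕b11⊕b12⊕b13⊕b14⊕b15⊕b24⊕b25⊕b26⊕b27⊕b28⊕b29⊕b30⊕b31 = 1⊕0⊕0⊕0⊕1⊕0⊕1⊕1⊕0⊕0⊕0⊕1⊕0⊕0⊕0⊕1 = 0
s16: b16⊕b17⊕b18⊕b19⊕b20⊕b21⊕b22⊕b23⊕b24⊕b25⊕b26⊕b27⊕b28⊕b29⊕b30⊕b31 = 0⊕0⊕0⊕1⊕0⊕0⊕0⊕1⊕0⊕0⊕0⊕1⊕0⊕0⊕0⊕1 = 0
Syndrome (s16...s1) = 00011 → position 3.
Flip bit 3: corrected codeword = 1001000100010110001000100010001
Data bits at positions 3,5,6,7,9,10,11,12,13,14,15,17,18,19,20,21,22,23,24,25,26,27,28,29,30,31: 00000001011001000100010001

00000001011001000100010001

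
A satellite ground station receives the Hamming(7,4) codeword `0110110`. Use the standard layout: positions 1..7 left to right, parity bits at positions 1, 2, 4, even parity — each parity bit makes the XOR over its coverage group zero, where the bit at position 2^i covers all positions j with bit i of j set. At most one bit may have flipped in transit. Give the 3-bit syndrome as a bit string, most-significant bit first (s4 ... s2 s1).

s1: b1⊕b3⊕b5⊕b7 = 0⊕1⊕1⊕0 = 0
s2: b2⊕b3⊕b6⊕b7 = 1⊕1⊕1⊕0 = 1
s4: b4⊕b5⊕b6⊕b7 = 0⊕1⊕1⊕0 = 0
Syndrome (s4...s1) = 010 → position 2.

010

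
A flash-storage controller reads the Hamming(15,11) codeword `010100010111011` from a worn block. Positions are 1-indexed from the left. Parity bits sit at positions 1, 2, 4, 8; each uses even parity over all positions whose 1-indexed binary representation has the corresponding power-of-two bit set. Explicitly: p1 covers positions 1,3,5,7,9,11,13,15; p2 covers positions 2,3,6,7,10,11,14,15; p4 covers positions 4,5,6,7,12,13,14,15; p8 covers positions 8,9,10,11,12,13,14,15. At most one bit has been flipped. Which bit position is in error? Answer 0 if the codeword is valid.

s1: b1⊕b3⊕b5⊕b7⊕b9⊕b11⊕b13⊕b15 = 0⊕0⊕0⊕0⊕0⊕1⊕0⊕1 = 0
s2: b2⊕b3⊕b6⊕b7⊕b10⊕b11⊕b14⊕b15 = 1⊕0⊕0⊕0⊕1⊕1⊕1⊕1 = 1
s4: b4⊕b5⊕b6⊕b7⊕b12⊕b13⊕b14⊕b15 = 1⊕0⊕0⊕0⊕1⊕0⊕1⊕1 = 0
s8: b8⊕b9⊕b10⊕b11⊕b12⊕b13⊕b14⊕b15 = 1⊕0⊕1⊕1⊕1⊕0⊕1⊕1 = 0
Syndrome (s8...s1) = 0010 → position 2.

2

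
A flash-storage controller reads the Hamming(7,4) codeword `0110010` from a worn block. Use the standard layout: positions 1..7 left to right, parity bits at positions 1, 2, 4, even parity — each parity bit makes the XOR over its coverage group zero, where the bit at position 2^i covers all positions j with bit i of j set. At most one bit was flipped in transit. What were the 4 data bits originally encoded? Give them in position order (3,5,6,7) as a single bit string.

s1: b1⊕b3⊕b5⊕b7 = 0⊕1⊕0⊕0 = 1
s2: b2⊕b3⊕b6⊕b7 = 1⊕1⊕1⊕0 = 1
s4: b4⊕b5⊕b6⊕b7 = 0⊕0⊕1⊕0 = 1
Syndrome (s4...s1) = 111 → position 7.
Flip bit 7: corrected codeword = 0110011
Data bits at positions 3,5,6,7: 1011

1011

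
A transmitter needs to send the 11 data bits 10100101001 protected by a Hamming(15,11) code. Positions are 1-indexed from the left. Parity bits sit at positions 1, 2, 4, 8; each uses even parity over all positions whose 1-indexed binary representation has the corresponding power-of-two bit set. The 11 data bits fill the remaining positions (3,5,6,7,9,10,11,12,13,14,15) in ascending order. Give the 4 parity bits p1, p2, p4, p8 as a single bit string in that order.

0011

Place data bits at non-power-of-two positions: b3=1, b5=0, b6=1, b7=0, b9=0, b10=1, b11=0, b12=1, b13=0, b14=0, b15=1.
p1 = XOR of data positions {3,5,7,9,11,13,15} = 1⊕0⊕0⊕0⊕0⊕0⊕1 = 0
p2 = XOR of data positions {3,6,7,10,11,14,15} = 1⊕1⊕0⊕1⊕0⊕0⊕1 = 0
p4 = XOR of data positions {5,6,7,12,13,14,15} = 0⊕1⊕0⊕1⊕0⊕0⊕1 = 1
p8 = XOR of data positions {9,10,11,12,13,14,15} = 0⊕1⊕0⊕1⊕0⊕0⊕1 = 1
Parity bits p1,p2,p4,p8 = 0011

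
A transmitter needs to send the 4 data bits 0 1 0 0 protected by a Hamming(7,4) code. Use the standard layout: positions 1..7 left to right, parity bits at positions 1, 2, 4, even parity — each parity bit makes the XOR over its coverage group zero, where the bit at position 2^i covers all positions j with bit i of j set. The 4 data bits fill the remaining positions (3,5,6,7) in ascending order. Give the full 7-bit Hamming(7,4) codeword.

1001100

Place data bits at non-power-of-two positions: b3=0, b5=1, b6=0, b7=0.
p1 = XOR of data positions {3,5,7} = 0⊕1⊕0 = 1
p2 = XOR of data positions {3,6,7} = 0⊕0⊕0 = 0
p4 = XOR of data positions {5,6,7} = 1⊕0⊕0 = 1
Codeword b1..b7 = 1001100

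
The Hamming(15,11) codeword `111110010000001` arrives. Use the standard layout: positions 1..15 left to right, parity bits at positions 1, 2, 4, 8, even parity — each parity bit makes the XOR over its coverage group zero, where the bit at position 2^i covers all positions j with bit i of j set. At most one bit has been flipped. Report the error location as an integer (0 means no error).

s1: b1⊕b3⊕b5⊕b7⊕b9⊕b11⊕b13⊕b15 = 1⊕1⊕1⊕0⊕0⊕0⊕0⊕1 = 0
s2: b2⊕b3⊕b6⊕b7⊕b10⊕b11⊕b14⊕b15 = 1⊕1⊕0⊕0⊕0⊕0⊕0⊕1 = 1
s4: b4⊕b5⊕b6⊕b7⊕b12⊕b13⊕b14⊕b15 = 1⊕1⊕0⊕0⊕0⊕0⊕0⊕1 = 1
s8: b8⊕b9⊕b10⊕b11⊕b12⊕b13⊕b14⊕b15 = 1⊕0⊕0⊕0⊕0⊕0⊕0⊕1 = 0
Syndrome (s8...s1) = 0110 → position 6.

6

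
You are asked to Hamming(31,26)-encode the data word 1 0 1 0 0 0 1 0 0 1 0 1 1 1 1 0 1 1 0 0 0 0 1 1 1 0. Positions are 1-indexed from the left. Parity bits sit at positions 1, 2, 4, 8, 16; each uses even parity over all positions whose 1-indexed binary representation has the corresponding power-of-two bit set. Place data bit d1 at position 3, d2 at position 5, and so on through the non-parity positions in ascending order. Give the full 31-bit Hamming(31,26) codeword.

0110010100100101111101100001110

Place data bits at non-power-of-two positions: b3=1, b5=0, b6=1, b7=0, b9=0, b10=0, b11=1, b12=0, b13=0, b14=1, b15=0, b17=1, b18=1, b19=1, b20=1, b21=0, b22=1, b23=1, b24=0, b25=0, b26=0, b27=0, b28=1, b29=1, b30=1, b31=0.
p1 = XOR of data positions {3,5,7,9,11,13,15,17,19,21,23,25,27,29,31} = 1⊕0⊕0⊕0⊕1⊕0⊕0⊕1⊕1⊕0⊕1⊕0⊕0⊕1⊕0 = 0
p2 = XOR of data positions {3,6,7,10,11,14,15,18,19,22,23,26,27,30,31} = 1⊕1⊕0⊕0⊕1⊕1⊕0⊕1⊕1⊕1⊕1⊕0⊕0⊕1⊕0 = 1
p4 = XOR of data positions {5,6,7,12,13,14,15,20,21,22,23,28,29,30,31} = 0⊕1⊕0⊕0⊕0⊕1⊕0⊕1⊕0⊕1⊕1⊕1⊕1⊕1⊕0 = 0
p8 = XOR of data positions {9,10,11,12,13,14,15,24,25,26,27,28,29,30,31} = 0⊕0⊕1⊕0⊕0⊕1⊕0⊕0⊕0⊕0⊕0⊕1⊕1⊕1⊕0 = 1
p16 = XOR of data positions {17,18,19,20,21,22,23,24,25,26,27,28,29,30,31} = 1⊕1⊕1⊕1⊕0⊕1⊕1⊕0⊕0⊕0⊕0⊕1⊕1⊕1⊕0 = 1
Codeword b1..b31 = 0110010100100101111101100001110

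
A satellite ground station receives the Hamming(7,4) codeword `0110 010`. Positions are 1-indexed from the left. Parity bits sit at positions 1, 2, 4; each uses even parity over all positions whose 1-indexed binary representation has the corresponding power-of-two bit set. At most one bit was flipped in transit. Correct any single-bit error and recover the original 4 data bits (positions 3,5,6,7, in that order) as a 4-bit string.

s1: b1⊕b3⊕b5⊕b7 = 0⊕1⊕0⊕0 = 1
s2: b2⊕b3⊕b6⊕b7 = 1⊕1⊕1⊕0 = 1
s4: b4⊕b5⊕b6⊕b7 = 0⊕0⊕1⊕0 = 1
Syndrome (s4...s1) = 111 → position 7.
Flip bit 7: corrected codeword = 0110011
Data bits at positions 3,5,6,7: 1011

1011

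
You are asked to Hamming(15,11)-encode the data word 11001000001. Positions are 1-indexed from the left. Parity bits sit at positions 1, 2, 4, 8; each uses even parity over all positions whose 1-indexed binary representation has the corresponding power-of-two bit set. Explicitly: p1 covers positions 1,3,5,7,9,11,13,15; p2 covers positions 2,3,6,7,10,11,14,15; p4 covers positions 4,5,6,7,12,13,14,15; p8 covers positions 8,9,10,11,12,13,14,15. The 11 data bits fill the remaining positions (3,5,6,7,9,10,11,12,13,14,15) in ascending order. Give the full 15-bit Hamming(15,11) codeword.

001010001000001

Place data bits at non-power-of-two positions: b3=1, b5=1, b6=0, b7=0, b9=1, b10=0, b11=0, b12=0, b13=0, b14=0, b15=1.
p1 = XOR of data positions {3,5,7,9,11,13,15} = 1⊕1⊕0⊕1⊕0⊕0⊕1 = 0
p2 = XOR of data positions {3,6,7,10,11,14,15} = 1⊕0⊕0⊕0⊕0⊕0⊕1 = 0
p4 = XOR of data positions {5,6,7,12,13,14,15} = 1⊕0⊕0⊕0⊕0⊕0⊕1 = 0
p8 = XOR of data positions {9,10,11,12,13,14,15} = 1⊕0⊕0⊕0⊕0⊕0⊕1 = 0
Codeword b1..b15 = 001010001000001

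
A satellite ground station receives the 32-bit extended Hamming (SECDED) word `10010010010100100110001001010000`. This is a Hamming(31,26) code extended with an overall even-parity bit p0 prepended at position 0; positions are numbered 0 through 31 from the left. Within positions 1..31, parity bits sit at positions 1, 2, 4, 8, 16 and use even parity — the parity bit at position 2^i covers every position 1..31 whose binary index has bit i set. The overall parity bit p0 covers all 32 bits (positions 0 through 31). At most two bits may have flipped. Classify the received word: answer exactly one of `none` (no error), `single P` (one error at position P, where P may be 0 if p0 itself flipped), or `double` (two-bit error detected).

single 30

s1: b1⊕b3⊕b5⊕b7⊕b9⊕b11⊕b13⊕b15⊕b17⊕b19⊕b21⊕b23⊕b25⊕b27⊕b29⊕b31 = 0⊕1⊕0⊕0⊕1⊕1⊕0⊕0⊕1⊕0⊕0⊕0⊕1⊕1⊕0⊕0 = 0
s2: b2⊕b3⊕b6⊕b7⊕b10⊕b11⊕b14⊕b15⊕b18⊕b19⊕b22⊕b23⊕b26⊕b27⊕b30⊕b31 = 0⊕1⊕1⊕0⊕0⊕1⊕1⊕0⊕1⊕0⊕1⊕0⊕0⊕1⊕0⊕0 = 1
s4: b4⊕b5⊕b6⊕b7⊕b12⊕b13⊕b14⊕b15⊕b20⊕b21⊕b22⊕b23⊕b28⊕b29⊕b30⊕b31 = 0⊕0⊕1⊕0⊕0⊕0⊕1⊕0⊕0⊕0⊕1⊕0⊕0⊕0⊕0⊕0 = 1
s8: b8⊕b9⊕b10⊕b11⊕b12⊕b13⊕b14⊕b15⊕b24⊕b25⊕b26⊕b27⊕b28⊕b29⊕b30⊕b31 = 0⊕1⊕0⊕1⊕0⊕0⊕1⊕0⊕0⊕1⊕0⊕1⊕0⊕0⊕0⊕0 = 1
s16: b16⊕b17⊕b18⊕b19⊕b20⊕b21⊕b22⊕b23⊕b24⊕b25⊕b26⊕b27⊕b28⊕b29⊕b30⊕b31 = 0⊕1⊕1⊕0⊕0⊕0⊕1⊕0⊕0⊕1⊕0⊕1⊕0⊕0⊕0⊕0 = 1
Syndrome (s16...s1) = 11110 → position 30.
Overall parity (XOR of all 32 bits, including p0): 1⊕0⊕0⊕1⊕0⊕0⊕1⊕0⊕0⊕1⊕0⊕1⊕0⊕0⊕1⊕0⊕0⊕1⊕1⊕0⊕0⊕0⊕1⊕0⊕0⊕1⊕0⊕1⊕0⊕0⊕0⊕0 = 1
Overall=1, syndrome position=30 → single-bit error at position 30.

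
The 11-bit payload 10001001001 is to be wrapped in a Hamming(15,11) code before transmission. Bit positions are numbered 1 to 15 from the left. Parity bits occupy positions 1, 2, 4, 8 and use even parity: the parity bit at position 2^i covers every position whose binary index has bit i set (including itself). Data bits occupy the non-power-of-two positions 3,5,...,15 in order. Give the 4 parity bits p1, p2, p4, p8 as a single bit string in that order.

Place data bits at non-power-of-two positions: b3=1, b5=0, b6=0, b7=0, b9=1, b10=0, b11=0, b12=1, b13=0, b14=0, b15=1.
p1 = XOR of data positions {3,5,7,9,11,13,15} = 1⊕0⊕0⊕1⊕0⊕0⊕1 = 1
p2 = XOR of data positions {3,6,7,10,11,14,15} = 1⊕0⊕0⊕0⊕0⊕0⊕1 = 0
p4 = XOR of data positions {5,6,7,12,13,14,15} = 0⊕0⊕0⊕1⊕0⊕0⊕1 = 0
p8 = XOR of data positions {9,10,11,12,13,14,15} = 1⊕0⊕0⊕1⊕0⊕0⊕1 = 1
Parity bits p1,p2,p4,p8 = 1001

1001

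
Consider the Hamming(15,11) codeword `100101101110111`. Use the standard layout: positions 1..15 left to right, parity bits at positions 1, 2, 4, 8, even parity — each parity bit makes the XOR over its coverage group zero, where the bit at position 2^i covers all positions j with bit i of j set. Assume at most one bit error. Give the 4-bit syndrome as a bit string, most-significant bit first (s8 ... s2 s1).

s1: b1⊕b3⊕b5⊕b7⊕b9⊕b11⊕b13⊕b15 = 1⊕0⊕0⊕1⊕1⊕1⊕1⊕1 = 0
s2: b2⊕b3⊕b6⊕b7⊕b10⊕b11⊕b14⊕b15 = 0⊕0⊕1⊕1⊕1⊕1⊕1⊕1 = 0
s4: b4⊕b5⊕b6⊕b7⊕b12⊕b13⊕b14⊕b15 = 1⊕0⊕1⊕1⊕0⊕1⊕1⊕1 = 0
s8: b8⊕b9⊕b10⊕b11⊕b12⊕b13⊕b14⊕b15 = 0⊕1⊕1⊕1⊕0⊕1⊕1⊕1 = 0
Syndrome (s8...s1) = 0000 → position 0 (no error).

0000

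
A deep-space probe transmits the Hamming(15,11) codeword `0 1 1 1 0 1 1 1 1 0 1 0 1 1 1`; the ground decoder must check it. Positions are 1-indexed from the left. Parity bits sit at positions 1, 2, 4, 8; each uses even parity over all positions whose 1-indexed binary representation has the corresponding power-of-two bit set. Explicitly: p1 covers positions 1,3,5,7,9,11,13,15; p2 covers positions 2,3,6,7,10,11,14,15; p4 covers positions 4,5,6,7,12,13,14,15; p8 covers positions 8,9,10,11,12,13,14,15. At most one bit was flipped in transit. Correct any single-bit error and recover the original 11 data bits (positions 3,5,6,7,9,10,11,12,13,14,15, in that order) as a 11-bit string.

10111010111

s1: b1⊕b3⊕b5⊕b7⊕b9⊕b11⊕b13⊕b15 = 0⊕1⊕0⊕1⊕1⊕1⊕1⊕1 = 0
s2: b2⊕b3⊕b6⊕b7⊕b10⊕b11⊕b14⊕b15 = 1⊕1⊕1⊕1⊕0⊕1⊕1⊕1 = 1
s4: b4⊕b5⊕b6⊕b7⊕b12⊕b13⊕b14⊕b15 = 1⊕0⊕1⊕1⊕0⊕1⊕1⊕1 = 0
s8: b8⊕b9⊕b10⊕b11⊕b12⊕b13⊕b14⊕b15 = 1⊕1⊕0⊕1⊕0⊕1⊕1⊕1 = 0
Syndrome (s8...s1) = 0010 → position 2.
Flip bit 2: corrected codeword = 001101111010111
Data bits at positions 3,5,6,7,9,10,11,12,13,14,15: 10111010111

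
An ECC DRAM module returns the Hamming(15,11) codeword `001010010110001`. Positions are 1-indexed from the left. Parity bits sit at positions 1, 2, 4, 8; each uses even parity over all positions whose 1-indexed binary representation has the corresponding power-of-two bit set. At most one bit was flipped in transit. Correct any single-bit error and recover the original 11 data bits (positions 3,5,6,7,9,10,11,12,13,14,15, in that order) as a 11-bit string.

s1: b1⊕b3⊕b5⊕b7⊕b9⊕b11⊕b13⊕b15 = 0⊕1⊕1⊕0⊕0⊕1⊕0⊕1 = 0
s2: b2⊕b3⊕b6⊕b7⊕b10⊕b11⊕b14⊕b15 = 0⊕1⊕0⊕0⊕1⊕1⊕0⊕1 = 0
s4: b4⊕b5⊕b6⊕b7⊕b12⊕b13⊕b14⊕b15 = 0⊕1⊕0⊕0⊕0⊕0⊕0⊕1 = 0
s8: b8⊕b9⊕b10⊕b11⊕b12⊕b13⊕b14⊕b15 = 1⊕0⊕1⊕1⊕0⊕0⊕0⊕1 = 0
Syndrome (s8...s1) = 0000 → position 0 (no error).
No correction needed.
Data bits at positions 3,5,6,7,9,10,11,12,13,14,15: 11000110001

11000110001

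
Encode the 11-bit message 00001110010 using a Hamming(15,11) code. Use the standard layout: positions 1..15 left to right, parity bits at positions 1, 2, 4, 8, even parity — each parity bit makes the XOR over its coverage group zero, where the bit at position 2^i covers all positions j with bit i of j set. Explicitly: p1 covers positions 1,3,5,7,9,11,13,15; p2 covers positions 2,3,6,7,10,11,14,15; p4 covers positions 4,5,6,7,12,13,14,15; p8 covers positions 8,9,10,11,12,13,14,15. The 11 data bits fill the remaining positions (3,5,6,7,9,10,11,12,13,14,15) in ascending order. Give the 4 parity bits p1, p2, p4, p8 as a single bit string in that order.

0110

Place data bits at non-power-of-two positions: b3=0, b5=0, b6=0, b7=0, b9=1, b10=1, b11=1, b12=0, b13=0, b14=1, b15=0.
p1 = XOR of data positions {3,5,7,9,11,13,15} = 0⊕0⊕0⊕1⊕1⊕0⊕0 = 0
p2 = XOR of data positions {3,6,7,10,11,14,15} = 0⊕0⊕0⊕1⊕1⊕1⊕0 = 1
p4 = XOR of data positions {5,6,7,12,13,14,15} = 0⊕0⊕0⊕0⊕0⊕1⊕0 = 1
p8 = XOR of data positions {9,10,11,12,13,14,15} = 1⊕1⊕1⊕0⊕0⊕1⊕0 = 0
Parity bits p1,p2,p4,p8 = 0110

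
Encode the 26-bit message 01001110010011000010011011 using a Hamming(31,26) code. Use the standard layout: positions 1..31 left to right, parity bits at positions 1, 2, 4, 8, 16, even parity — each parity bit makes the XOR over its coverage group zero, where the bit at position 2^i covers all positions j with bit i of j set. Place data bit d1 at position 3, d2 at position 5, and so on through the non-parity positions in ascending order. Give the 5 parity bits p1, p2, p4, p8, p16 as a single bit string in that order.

Place data bits at non-power-of-two positions: b3=0, b5=1, b6=0, b7=0, b9=1, b10=1, b11=1, b12=0, b13=0, b14=1, b15=0, b17=0, b18=1, b19=1, b20=0, b21=0, b22=0, b23=0, b24=1, b25=0, b26=0, b27=1, b28=1, b29=0, b30=1, b31=1.
p1 = XOR of data positions {3,5,7,9,11,13,15,17,19,21,23,25,27,29,31} = 0⊕1⊕0⊕1⊕1⊕0⊕0⊕0⊕1⊕0⊕0⊕0⊕1⊕0⊕1 = 0
p2 = XOR of data positions {3,6,7,10,11,14,15,18,19,22,23,26,27,30,31} = 0⊕0⊕0⊕1⊕1⊕1⊕0⊕1⊕1⊕0⊕0⊕0⊕1⊕1⊕1 = 0
p4 = XOR of data positions {5,6,7,12,13,14,15,20,21,22,23,28,29,30,31} = 1⊕0⊕0⊕0⊕0⊕1⊕0⊕0⊕0⊕0⊕0⊕1⊕0⊕1⊕1 = 1
p8 = XOR of data positions {9,10,11,12,13,14,15,24,25,26,27,28,29,30,31} = 1⊕1⊕1⊕0⊕0⊕1⊕0⊕1⊕0⊕0⊕1⊕1⊕0⊕1⊕1 = 1
p16 = XOR of data positions {17,18,19,20,21,22,23,24,25,26,27,28,29,30,31} = 0⊕1⊕1⊕0⊕0⊕0⊕0⊕1⊕0⊕0⊕1⊕1⊕0⊕1⊕1 = 1
Parity bits p1,p2,p4,p8,p16 = 00111

00111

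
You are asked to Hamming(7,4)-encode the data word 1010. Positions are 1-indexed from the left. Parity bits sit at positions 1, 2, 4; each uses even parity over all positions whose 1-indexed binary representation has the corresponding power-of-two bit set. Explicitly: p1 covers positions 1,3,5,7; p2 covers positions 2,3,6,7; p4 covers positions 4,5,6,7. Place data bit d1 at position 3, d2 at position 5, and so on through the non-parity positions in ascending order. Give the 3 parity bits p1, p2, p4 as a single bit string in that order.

101

Place data bits at non-power-of-two positions: b3=1, b5=0, b6=1, b7=0.
p1 = XOR of data positions {3,5,7} = 1⊕0⊕0 = 1
p2 = XOR of data positions {3,6,7} = 1⊕1⊕0 = 0
p4 = XOR of data positions {5,6,7} = 0⊕1⊕0 = 1
Parity bits p1,p2,p4 = 101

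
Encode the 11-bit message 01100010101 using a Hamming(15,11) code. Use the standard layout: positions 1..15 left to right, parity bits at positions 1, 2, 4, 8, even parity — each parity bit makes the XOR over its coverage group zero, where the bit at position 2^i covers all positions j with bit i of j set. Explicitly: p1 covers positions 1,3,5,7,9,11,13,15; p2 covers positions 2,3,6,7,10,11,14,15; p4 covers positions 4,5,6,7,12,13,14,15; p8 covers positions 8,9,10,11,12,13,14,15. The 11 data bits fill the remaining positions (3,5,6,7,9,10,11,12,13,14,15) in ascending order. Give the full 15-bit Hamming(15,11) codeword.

010011010010101

Place data bits at non-power-of-two positions: b3=0, b5=1, b6=1, b7=0, b9=0, b10=0, b11=1, b12=0, b13=1, b14=0, b15=1.
p1 = XOR of data positions {3,5,7,9,11,13,15} = 0⊕1⊕0⊕0⊕1⊕1⊕1 = 0
p2 = XOR of data positions {3,6,7,10,11,14,15} = 0⊕1⊕0⊕0⊕1⊕0⊕1 = 1
p4 = XOR of data positions {5,6,7,12,13,14,15} = 1⊕1⊕0⊕0⊕1⊕0⊕1 = 0
p8 = XOR of data positions {9,10,11,12,13,14,15} = 0⊕0⊕1⊕0⊕1⊕0⊕1 = 1
Codeword b1..b15 = 010011010010101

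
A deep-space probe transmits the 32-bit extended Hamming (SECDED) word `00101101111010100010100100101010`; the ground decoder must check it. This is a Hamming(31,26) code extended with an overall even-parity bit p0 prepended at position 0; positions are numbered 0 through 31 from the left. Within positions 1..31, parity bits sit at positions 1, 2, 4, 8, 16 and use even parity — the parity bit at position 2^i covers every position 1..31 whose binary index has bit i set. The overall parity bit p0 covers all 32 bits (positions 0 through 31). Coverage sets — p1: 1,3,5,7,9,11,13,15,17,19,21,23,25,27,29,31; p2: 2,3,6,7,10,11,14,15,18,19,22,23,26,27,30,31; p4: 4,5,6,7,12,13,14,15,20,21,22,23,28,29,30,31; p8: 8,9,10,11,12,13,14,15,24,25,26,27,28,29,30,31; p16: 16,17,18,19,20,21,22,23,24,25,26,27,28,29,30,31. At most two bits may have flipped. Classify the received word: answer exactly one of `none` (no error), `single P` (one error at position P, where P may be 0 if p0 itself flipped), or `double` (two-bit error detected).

s1: b1⊕b3⊕b5⊕b7⊕b9⊕b11⊕b13⊕b15⊕b17⊕b19⊕b21⊕b23⊕b25⊕b27⊕b29⊕b31 = 0⊕0⊕1⊕1⊕1⊕0⊕0⊕0⊕0⊕0⊕0⊕1⊕0⊕0⊕0⊕0 = 0
s2: b2⊕b3⊕b6⊕b7⊕b10⊕b11⊕b14⊕b15⊕b18⊕b19⊕b22⊕b23⊕b26⊕b27⊕b30⊕b31 = 1⊕0⊕0⊕1⊕1⊕0⊕1⊕0⊕1⊕0⊕0⊕1⊕1⊕0⊕1⊕0 = 0
s4: b4⊕b5⊕b6⊕b7⊕b12⊕b13⊕b14⊕b15⊕b20⊕b21⊕b22⊕b23⊕b28⊕b29⊕b30⊕b31 = 1⊕1⊕0⊕1⊕1⊕0⊕1⊕0⊕1⊕0⊕0⊕1⊕1⊕0⊕1⊕0 = 1
s8: b8⊕b9⊕b10⊕b11⊕b12⊕b13⊕b14⊕b15⊕b24⊕b25⊕b26⊕b27⊕b28⊕b29⊕b30⊕b31 = 1⊕1⊕1⊕0⊕1⊕0⊕1⊕0⊕0⊕0⊕1⊕0⊕1⊕0⊕1⊕0 = 0
s16: b16⊕b17⊕b18⊕b19⊕b20⊕b21⊕b22⊕b23⊕b24⊕b25⊕b26⊕b27⊕b28⊕b29⊕b30⊕b31 = 0⊕0⊕1⊕0⊕1⊕0⊕0⊕1⊕0⊕0⊕1⊕0⊕1⊕0⊕1⊕0 = 0
Syndrome (s16...s1) = 00100 → position 4.
Overall parity (XOR of all 32 bits, including p0): 0⊕0⊕1⊕0⊕1⊕1⊕0⊕1⊕1⊕1⊕1⊕0⊕1⊕0⊕1⊕0⊕0⊕0⊕1⊕0⊕1⊕0⊕0⊕1⊕0⊕0⊕1⊕0⊕1⊕0⊕1⊕0 = 1
Overall=1, syndrome position=4 → single-bit error at position 4.

single 4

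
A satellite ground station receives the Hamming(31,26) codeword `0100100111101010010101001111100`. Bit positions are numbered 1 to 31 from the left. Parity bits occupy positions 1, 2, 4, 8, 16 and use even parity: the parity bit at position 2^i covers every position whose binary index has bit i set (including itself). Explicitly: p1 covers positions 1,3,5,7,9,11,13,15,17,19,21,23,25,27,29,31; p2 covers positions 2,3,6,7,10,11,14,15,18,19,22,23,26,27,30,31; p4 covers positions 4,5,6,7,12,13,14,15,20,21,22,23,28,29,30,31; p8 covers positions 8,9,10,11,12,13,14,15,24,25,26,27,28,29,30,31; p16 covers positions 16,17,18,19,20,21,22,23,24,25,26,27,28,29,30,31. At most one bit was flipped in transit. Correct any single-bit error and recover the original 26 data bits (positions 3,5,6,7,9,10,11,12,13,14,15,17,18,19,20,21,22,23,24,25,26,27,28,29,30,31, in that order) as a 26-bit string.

01001111101010101001111100

s1: b1⊕b3⊕b5⊕b7⊕b9⊕b11⊕b13⊕b15⊕b17⊕b19⊕b21⊕b23⊕b25⊕b27⊕b29⊕b31 = 0⊕0⊕1⊕0⊕1⊕1⊕1⊕1⊕0⊕0⊕0⊕0⊕1⊕1⊕1⊕0 = 0
s2: b2⊕b3⊕b6⊕b7⊕b10⊕b11⊕b14⊕b15⊕b18⊕b19⊕b22⊕b23⊕b26⊕b27⊕b30⊕b31 = 1⊕0⊕0⊕0⊕1⊕1⊕0⊕1⊕1⊕0⊕1⊕0⊕1⊕1⊕0⊕0 = 0
s4: b4⊕b5⊕b6⊕b7⊕b12⊕b13⊕b14⊕b15⊕b20⊕b21⊕b22⊕b23⊕b28⊕b29⊕b30⊕b31 = 0⊕1⊕0⊕0⊕0⊕1⊕0⊕1⊕1⊕0⊕1⊕0⊕1⊕1⊕0⊕0 = 1
s8: b8⊕b9⊕b10⊕b11⊕b12⊕b13⊕b14⊕b15⊕b24⊕b25⊕b26⊕b27⊕b28⊕b29⊕b30⊕b31 = 1⊕1⊕1⊕1⊕0⊕1⊕0⊕1⊕0⊕1⊕1⊕1⊕1⊕1⊕0⊕0 = 1
s16: b16⊕b17⊕b18⊕b19⊕b20⊕b21⊕b22⊕b23⊕b24⊕b25⊕b26⊕b27⊕b28⊕b29⊕b30⊕b31 = 0⊕0⊕1⊕0⊕1⊕0⊕1⊕0⊕0⊕1⊕1⊕1⊕1⊕1⊕0⊕0 = 0
Syndrome (s16...s1) = 01100 → position 12.
Flip bit 12: corrected codeword = 0100100111111010010101001111100
Data bits at positions 3,5,6,7,9,10,11,12,13,14,15,17,18,19,20,21,22,23,24,25,26,27,28,29,30,31: 01001111101010101001111100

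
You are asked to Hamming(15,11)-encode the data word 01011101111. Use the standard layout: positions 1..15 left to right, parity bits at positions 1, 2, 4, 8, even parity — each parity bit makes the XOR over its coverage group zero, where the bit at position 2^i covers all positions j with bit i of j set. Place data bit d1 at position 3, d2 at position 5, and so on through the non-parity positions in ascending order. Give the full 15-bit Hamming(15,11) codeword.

100010101101111

Place data bits at non-power-of-two positions: b3=0, b5=1, b6=0, b7=1, b9=1, b10=1, b11=0, b12=1, b13=1, b14=1, b15=1.
p1 = XOR of data positions {3,5,7,9,11,13,15} = 0⊕1⊕1⊕1⊕0⊕1⊕1 = 1
p2 = XOR of data positions {3,6,7,10,11,14,15} = 0⊕0⊕1⊕1⊕0⊕1⊕1 = 0
p4 = XOR of data positions {5,6,7,12,13,14,15} = 1⊕0⊕1⊕1⊕1⊕1⊕1 = 0
p8 = XOR of data positions {9,10,11,12,13,14,15} = 1⊕1⊕0⊕1⊕1⊕1⊕1 = 0
Codeword b1..b15 = 100010101101111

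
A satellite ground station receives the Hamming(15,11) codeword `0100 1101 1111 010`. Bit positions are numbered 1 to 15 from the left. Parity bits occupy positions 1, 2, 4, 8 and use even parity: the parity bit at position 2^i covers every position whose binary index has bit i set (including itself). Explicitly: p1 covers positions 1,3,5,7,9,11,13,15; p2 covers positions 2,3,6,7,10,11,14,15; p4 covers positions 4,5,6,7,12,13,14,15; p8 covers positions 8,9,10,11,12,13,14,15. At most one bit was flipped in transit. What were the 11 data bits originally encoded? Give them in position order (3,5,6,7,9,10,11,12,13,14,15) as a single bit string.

11101111010

s1: b1⊕b3⊕b5⊕b7⊕b9⊕b11⊕b13⊕b15 = 0⊕0⊕1⊕0⊕1⊕1⊕0⊕0 = 1
s2: b2⊕b3⊕b6⊕b7⊕b10⊕b11⊕b14⊕b15 = 1⊕0⊕1⊕0⊕1⊕1⊕1⊕0 = 1
s4: b4⊕b5⊕b6⊕b7⊕b12⊕b13⊕b14⊕b15 = 0⊕1⊕1⊕0⊕1⊕0⊕1⊕0 = 0
s8: b8⊕b9⊕b10⊕b11⊕b12⊕b13⊕b14⊕b15 = 1⊕1⊕1⊕1⊕1⊕0⊕1⊕0 = 0
Syndrome (s8...s1) = 0011 → position 3.
Flip bit 3: corrected codeword = 011011011111010
Data bits at positions 3,5,6,7,9,10,11,12,13,14,15: 11101111010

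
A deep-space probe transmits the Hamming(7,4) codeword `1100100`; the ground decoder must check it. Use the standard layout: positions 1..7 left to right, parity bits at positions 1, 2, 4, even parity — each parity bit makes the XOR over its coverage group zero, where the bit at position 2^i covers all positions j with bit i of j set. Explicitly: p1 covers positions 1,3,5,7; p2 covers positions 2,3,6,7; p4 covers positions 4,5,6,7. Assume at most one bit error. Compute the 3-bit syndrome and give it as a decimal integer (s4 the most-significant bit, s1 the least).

s1: b1⊕b3⊕b5⊕b7 = 1⊕0⊕1⊕0 = 0
s2: b2⊕b3⊕b6⊕b7 = 1⊕0⊕0⊕0 = 1
s4: b4⊕b5⊕b6⊕b7 = 0⊕1⊕0⊕0 = 1
Syndrome (s4...s1) = 110 → position 6.

6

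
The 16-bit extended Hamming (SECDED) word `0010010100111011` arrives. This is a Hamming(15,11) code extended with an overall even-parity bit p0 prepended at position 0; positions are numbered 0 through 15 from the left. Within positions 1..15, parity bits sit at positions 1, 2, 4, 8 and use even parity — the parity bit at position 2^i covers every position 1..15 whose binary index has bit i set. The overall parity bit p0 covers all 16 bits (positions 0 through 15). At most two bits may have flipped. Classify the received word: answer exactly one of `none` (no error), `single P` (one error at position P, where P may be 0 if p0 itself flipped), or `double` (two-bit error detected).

s1: b1⊕b3⊕b5⊕b7⊕b9⊕b11⊕b13⊕b15 = 0⊕0⊕1⊕1⊕0⊕1⊕0⊕1 = 0
s2: b2⊕b3⊕b6⊕b7⊕b10⊕b11⊕b14⊕b15 = 1⊕0⊕0⊕1⊕1⊕1⊕1⊕1 = 0
s4: b4⊕b5⊕b6⊕b7⊕b12⊕b13⊕b14⊕b15 = 0⊕1⊕0⊕1⊕1⊕0⊕1⊕1 = 1
s8: b8⊕b9⊕b10⊕b11⊕b12⊕b13⊕b14⊕b15 = 0⊕0⊕1⊕1⊕1⊕0⊕1⊕1 = 1
Syndrome (s8...s1) = 1100 → position 12.
Overall parity (XOR of all 16 bits, including p0): 0⊕0⊕1⊕0⊕0⊕1⊕0⊕1⊕0⊕0⊕1⊕1⊕1⊕0⊕1⊕1 = 0
Overall=0, syndrome position=12 → double-bit error detected (uncorrectable).

double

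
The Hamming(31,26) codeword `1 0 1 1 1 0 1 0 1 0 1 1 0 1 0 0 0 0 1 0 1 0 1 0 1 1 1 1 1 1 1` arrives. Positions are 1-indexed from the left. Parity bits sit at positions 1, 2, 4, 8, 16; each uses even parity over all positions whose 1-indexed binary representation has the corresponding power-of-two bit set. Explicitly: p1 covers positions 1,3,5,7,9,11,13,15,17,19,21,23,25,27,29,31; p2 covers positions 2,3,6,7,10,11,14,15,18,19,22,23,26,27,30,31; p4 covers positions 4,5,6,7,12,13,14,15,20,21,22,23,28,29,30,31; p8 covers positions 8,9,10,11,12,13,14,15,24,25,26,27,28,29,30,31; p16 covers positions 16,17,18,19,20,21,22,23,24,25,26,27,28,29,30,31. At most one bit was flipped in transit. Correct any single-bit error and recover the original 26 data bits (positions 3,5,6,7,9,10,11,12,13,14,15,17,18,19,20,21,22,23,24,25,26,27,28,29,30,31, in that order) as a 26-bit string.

s1: b1⊕b3⊕b5⊕b7⊕b9⊕b11⊕b13⊕b15⊕b17⊕b19⊕b21⊕b23⊕b25⊕b27⊕b29⊕b31 = 1⊕1⊕1⊕1⊕1⊕1⊕0⊕0⊕0⊕1⊕1⊕1⊕1⊕1⊕1⊕1 = 1
s2: b2⊕b3⊕b6⊕b7⊕b10⊕b11⊕b14⊕b15⊕b18⊕b19⊕b22⊕b23⊕b26⊕b27⊕b30⊕b31 = 0⊕1⊕0⊕1⊕0⊕1⊕1⊕0⊕0⊕1⊕0⊕1⊕1⊕1⊕1⊕1 = 0
s4: b4⊕b5⊕b6⊕b7⊕b12⊕b13⊕b14⊕b15⊕b20⊕b21⊕b22⊕b23⊕b28⊕b29⊕b30⊕b31 = 1⊕1⊕0⊕1⊕1⊕0⊕1⊕0⊕0⊕1⊕0⊕1⊕1⊕1⊕1⊕1 = 1
s8: b8⊕b9⊕b10⊕b11⊕b12⊕b13⊕b14⊕b15⊕b24⊕b25⊕b26⊕b27⊕b28⊕b29⊕b30⊕b31 = 0⊕1⊕0⊕1⊕1⊕0⊕1⊕0⊕0⊕1⊕1⊕1⊕1⊕1⊕1⊕1 = 1
s16: b16⊕b17⊕b18⊕b19⊕b20⊕b21⊕b22⊕b23⊕b24⊕b25⊕b26⊕b27⊕b28⊕b29⊕b30⊕b31 = 0⊕0⊕0⊕1⊕0⊕1⊕0⊕1⊕0⊕1⊕1⊕1⊕1⊕1⊕1⊕1 = 0
Syndrome (s16...s1) = 01101 → position 13.
Flip bit 13: corrected codeword = 1011101010111100001010101111111
Data bits at positions 3,5,6,7,9,10,11,12,13,14,15,17,18,19,20,21,22,23,24,25,26,27,28,29,30,31: 11011011110001010101111111

11011011110001010101111111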